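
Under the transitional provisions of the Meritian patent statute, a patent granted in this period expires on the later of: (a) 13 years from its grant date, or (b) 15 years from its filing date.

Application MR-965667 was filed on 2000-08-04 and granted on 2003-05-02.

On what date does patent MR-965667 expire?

2016-05-02

(a) grant + 13 years → 2 May 2016.
(b) filing + 15 years → 4 August 2015.
Later of the two: 2 May 2016.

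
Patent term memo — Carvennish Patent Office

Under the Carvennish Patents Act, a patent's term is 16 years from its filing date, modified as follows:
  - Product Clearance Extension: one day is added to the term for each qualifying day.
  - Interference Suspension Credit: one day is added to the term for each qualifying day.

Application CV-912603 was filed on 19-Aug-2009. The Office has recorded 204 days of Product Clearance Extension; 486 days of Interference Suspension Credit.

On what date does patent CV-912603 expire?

July 10, 2027

Base term: filing date + 16 years → 19 August 2025.
Product Clearance Extension: +204 days → 11 March 2026.
Interference Suspension Credit: +486 days → 10 July 2027.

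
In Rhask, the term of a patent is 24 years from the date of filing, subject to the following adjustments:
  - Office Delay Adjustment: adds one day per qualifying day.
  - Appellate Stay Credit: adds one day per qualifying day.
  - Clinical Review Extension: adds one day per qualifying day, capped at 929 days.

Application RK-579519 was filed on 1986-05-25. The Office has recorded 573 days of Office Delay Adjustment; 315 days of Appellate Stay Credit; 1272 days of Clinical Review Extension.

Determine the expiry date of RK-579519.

Base term: filing date + 24 years → 25 May 2010.
Office Delay Adjustment: +573 days → 19 December 2011.
Appellate Stay Credit: +315 days → 29 October 2012.
Clinical Review Extension: 1272 days claimed exceeds the 929-day cap, so +929 days → 16 May 2015.

2015-05-16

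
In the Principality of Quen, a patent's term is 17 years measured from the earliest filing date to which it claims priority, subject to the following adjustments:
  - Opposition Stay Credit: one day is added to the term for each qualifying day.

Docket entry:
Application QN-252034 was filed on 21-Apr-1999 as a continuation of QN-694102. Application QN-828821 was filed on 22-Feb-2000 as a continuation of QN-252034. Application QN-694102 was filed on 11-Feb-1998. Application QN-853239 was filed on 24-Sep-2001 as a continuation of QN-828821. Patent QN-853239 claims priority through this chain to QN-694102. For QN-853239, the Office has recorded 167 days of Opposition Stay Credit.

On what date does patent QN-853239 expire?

Earliest priority filing: 11 February 1998.
Base term: 11 February 1998 + 17 years → 11 February 2015.
Opposition Stay Credit: +167 days → 28 July 2015.

2015-07-28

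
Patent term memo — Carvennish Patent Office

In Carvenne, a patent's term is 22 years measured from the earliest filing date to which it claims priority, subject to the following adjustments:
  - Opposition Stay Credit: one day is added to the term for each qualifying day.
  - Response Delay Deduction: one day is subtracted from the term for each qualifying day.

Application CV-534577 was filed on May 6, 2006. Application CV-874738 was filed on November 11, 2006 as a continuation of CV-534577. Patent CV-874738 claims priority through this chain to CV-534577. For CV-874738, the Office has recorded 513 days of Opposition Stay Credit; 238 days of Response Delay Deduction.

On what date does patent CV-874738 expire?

2029-02-05

Earliest priority filing: 6 May 2006.
Base term: 6 May 2006 + 22 years → 6 May 2028.
Opposition Stay Credit: +513 days → 1 October 2029.
Response Delay Deduction: −238 days → 5 February 2029.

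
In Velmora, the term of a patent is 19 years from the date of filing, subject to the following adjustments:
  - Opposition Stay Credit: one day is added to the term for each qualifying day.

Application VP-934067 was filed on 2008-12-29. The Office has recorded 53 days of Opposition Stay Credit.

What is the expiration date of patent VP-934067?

February 20, 2028

Base term: filing date + 19 years → 29 December 2027.
Opposition Stay Credit: +53 days → 20 February 2028.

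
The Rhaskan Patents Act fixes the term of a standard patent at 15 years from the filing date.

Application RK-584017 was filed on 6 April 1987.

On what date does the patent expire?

2002-04-06

Filing date + 15 years → 6 April 2002.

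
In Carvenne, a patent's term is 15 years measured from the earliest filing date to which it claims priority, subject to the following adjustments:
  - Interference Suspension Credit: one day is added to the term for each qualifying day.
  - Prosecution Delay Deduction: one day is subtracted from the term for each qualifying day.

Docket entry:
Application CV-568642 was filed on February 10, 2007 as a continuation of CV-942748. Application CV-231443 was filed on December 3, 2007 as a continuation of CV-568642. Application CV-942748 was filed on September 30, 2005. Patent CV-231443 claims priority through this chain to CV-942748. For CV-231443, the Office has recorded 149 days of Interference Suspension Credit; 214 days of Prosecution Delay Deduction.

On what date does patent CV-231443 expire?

Earliest priority filing: 30 September 2005.
Base term: 30 September 2005 + 15 years → 30 September 2020.
Interference Suspension Credit: +149 days → 26 February 2021.
Prosecution Delay Deduction: −214 days → 27 July 2020.

July 27, 2020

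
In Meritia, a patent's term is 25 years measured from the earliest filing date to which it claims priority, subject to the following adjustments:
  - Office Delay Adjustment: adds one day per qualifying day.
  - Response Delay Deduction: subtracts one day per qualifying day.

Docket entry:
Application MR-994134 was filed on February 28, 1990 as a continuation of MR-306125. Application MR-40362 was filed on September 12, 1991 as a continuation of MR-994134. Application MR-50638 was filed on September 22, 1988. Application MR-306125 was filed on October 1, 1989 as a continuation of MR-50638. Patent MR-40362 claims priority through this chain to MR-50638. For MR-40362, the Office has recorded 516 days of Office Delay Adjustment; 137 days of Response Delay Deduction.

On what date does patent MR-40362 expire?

2014-10-06

Earliest priority filing: 22 September 1988.
Base term: 22 September 1988 + 25 years → 22 September 2013.
Office Delay Adjustment: +516 days → 20 February 2015.
Response Delay Deduction: −137 days → 6 October 2014.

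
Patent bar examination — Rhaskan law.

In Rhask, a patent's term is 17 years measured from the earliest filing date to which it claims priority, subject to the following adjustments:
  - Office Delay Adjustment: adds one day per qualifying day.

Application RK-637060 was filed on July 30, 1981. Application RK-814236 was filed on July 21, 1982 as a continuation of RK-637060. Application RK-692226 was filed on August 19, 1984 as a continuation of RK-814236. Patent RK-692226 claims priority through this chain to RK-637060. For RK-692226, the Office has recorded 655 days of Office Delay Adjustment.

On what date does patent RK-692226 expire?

Earliest priority filing: 30 July 1981.
Base term: 30 July 1981 + 17 years → 30 July 1998.
Office Delay Adjustment: +655 days → 15 May 2000.

May 15, 2000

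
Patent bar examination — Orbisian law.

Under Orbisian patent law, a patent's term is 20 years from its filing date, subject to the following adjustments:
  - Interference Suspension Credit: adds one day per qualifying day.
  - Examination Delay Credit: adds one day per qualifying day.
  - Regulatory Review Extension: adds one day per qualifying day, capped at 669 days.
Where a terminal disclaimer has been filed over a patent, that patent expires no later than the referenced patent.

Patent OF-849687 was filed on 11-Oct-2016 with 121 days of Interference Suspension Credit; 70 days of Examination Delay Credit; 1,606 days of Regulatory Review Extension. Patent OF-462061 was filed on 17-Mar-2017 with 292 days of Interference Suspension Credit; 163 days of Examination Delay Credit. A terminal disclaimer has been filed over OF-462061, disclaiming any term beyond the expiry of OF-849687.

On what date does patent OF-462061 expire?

Natural term of OF-462061:
  Base: filing + 20 years → 17 March 2037.
  Interference Suspension Credit: +292 days → 3 January 2038.
  Examination Delay Credit: +163 days → 15 June 2038.
Expiry of referenced patent OF-849687:
  Base: filing + 20 years → 11 October 2036.
  Interference Suspension Credit: +121 days → 9 February 2037.
  Examination Delay Credit: +70 days → 20 April 2037.
  Regulatory Review Extension: 1606 days claimed exceeds the 669-day cap, so +669 days → 18 February 2039.
Terminal disclaimer: OF-462061 expires on the earlier of 15 June 2038 and 18 February 2039.

2038-06-15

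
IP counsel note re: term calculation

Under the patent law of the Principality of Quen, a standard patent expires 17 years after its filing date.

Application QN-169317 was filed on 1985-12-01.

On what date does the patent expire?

Filing date + 17 years → 1 December 2002.

December 1, 2002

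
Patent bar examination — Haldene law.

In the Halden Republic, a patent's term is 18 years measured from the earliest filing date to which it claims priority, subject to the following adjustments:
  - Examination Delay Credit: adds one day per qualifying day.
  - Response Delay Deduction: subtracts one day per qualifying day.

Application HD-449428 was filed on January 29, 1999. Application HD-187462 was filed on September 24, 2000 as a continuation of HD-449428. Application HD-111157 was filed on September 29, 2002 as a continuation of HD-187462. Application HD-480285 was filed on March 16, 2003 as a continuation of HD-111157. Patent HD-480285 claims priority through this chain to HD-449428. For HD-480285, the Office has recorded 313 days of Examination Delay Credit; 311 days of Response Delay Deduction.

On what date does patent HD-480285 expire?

Earliest priority filing: 29 January 1999.
Base term: 29 January 1999 + 18 years → 29 January 2017.
Examination Delay Credit: +313 days → 8 December 2017.
Response Delay Deduction: −311 days → 31 January 2017.

January 31, 2017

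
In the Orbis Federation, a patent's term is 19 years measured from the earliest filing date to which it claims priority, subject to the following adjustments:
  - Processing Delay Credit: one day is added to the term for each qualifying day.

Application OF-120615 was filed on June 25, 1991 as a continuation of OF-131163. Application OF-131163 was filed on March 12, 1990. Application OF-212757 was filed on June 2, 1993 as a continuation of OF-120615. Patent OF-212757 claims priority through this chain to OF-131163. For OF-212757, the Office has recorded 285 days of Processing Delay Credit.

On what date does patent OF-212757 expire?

Earliest priority filing: 12 March 1990.
Base term: 12 March 1990 + 19 years → 12 March 2009.
Processing Delay Credit: +285 days → 22 December 2009.

2009-12-22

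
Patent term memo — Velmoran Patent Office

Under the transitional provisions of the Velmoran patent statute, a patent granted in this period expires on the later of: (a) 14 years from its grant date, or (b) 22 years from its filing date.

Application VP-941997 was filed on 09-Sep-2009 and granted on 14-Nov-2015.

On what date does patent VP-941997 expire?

2031-09-09

(a) grant + 14 years → 14 November 2029.
(b) filing + 22 years → 9 September 2031.
Later of the two: 9 September 2031.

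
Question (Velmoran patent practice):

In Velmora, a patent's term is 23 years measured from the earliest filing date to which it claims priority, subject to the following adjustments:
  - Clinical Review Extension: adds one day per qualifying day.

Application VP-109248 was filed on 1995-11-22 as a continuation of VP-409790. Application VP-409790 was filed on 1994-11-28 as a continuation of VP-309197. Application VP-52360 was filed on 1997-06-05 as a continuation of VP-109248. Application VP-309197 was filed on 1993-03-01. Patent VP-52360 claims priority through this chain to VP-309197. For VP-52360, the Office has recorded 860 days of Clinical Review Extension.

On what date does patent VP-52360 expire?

Earliest priority filing: 1 March 1993.
Base term: 1 March 1993 + 23 years → 1 March 2016.
Clinical Review Extension: +860 days → 9 July 2018.

2018-07-09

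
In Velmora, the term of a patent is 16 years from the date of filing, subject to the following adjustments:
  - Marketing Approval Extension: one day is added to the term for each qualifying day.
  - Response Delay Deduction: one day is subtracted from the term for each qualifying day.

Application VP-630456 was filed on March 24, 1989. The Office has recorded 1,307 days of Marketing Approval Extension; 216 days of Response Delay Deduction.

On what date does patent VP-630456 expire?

March 19, 2008

Base term: filing date + 16 years → 24 March 2005.
Marketing Approval Extension: +1307 days → 21 October 2008.
Response Delay Deduction: −216 days → 19 March 2008.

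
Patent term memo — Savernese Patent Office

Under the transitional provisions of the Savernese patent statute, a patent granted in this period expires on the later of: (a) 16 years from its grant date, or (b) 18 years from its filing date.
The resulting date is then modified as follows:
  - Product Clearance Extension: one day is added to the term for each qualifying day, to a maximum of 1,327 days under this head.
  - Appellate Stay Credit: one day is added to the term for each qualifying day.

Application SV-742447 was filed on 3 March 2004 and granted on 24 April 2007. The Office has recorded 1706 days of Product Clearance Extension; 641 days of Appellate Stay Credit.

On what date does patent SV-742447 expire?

2028-09-12

(a) grant + 16 years → 24 April 2023.
(b) filing + 18 years → 3 March 2022.
Later of the two: 24 April 2023.
Product Clearance Extension: 1706 days claimed exceeds the 1327-day cap, so +1327 days → 11 December 2026.
Appellate Stay Credit: +641 days → 12 September 2028.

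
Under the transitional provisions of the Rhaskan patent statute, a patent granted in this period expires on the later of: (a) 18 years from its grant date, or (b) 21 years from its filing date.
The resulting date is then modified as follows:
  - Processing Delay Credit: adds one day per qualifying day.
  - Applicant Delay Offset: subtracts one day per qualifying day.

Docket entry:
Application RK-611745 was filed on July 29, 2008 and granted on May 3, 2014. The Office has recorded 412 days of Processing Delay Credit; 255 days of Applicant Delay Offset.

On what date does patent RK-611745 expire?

(a) grant + 18 years → 3 May 2032.
(b) filing + 21 years → 29 July 2029.
Later of the two: 3 May 2032.
Processing Delay Credit: +412 days → 19 June 2033.
Applicant Delay Offset: −255 days → 7 October 2032.

2032-10-07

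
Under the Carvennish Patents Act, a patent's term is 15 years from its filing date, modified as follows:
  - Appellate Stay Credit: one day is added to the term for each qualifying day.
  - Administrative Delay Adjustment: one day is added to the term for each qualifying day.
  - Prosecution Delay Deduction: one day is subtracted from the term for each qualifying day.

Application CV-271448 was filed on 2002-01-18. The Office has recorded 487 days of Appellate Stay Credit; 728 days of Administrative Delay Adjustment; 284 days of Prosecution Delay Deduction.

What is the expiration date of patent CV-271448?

2019-08-07

Base term: filing date + 15 years → 18 January 2017.
Appellate Stay Credit: +487 days → 20 May 2018.
Administrative Delay Adjustment: +728 days → 17 May 2020.
Prosecution Delay Deduction: −284 days → 7 August 2019.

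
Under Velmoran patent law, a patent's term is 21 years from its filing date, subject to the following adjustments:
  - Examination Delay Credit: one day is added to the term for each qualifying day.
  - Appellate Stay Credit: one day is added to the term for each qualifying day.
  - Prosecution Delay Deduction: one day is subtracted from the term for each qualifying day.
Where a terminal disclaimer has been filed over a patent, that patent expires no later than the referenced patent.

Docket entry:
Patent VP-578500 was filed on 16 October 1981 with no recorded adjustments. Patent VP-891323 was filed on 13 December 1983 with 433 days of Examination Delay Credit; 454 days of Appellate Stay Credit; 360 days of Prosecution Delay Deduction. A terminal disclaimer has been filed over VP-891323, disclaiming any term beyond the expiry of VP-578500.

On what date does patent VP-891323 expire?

Natural term of VP-891323:
  Base: filing + 21 years → 13 December 2004.
  Examination Delay Credit: +433 days → 19 February 2006.
  Appellate Stay Credit: +454 days → 19 May 2007.
  Prosecution Delay Deduction: −360 days → 24 May 2006.
Expiry of referenced patent VP-578500:
  Base: filing + 21 years → 16 October 2002.
Terminal disclaimer: VP-891323 expires on the earlier of 24 May 2006 and 16 October 2002.

October 16, 2002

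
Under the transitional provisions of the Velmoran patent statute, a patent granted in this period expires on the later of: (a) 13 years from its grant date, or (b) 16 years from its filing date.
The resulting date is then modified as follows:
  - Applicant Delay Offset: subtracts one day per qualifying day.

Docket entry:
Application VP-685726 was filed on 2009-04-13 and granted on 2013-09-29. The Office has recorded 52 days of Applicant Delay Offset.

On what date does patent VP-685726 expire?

August 8, 2026

(a) grant + 13 years → 29 September 2026.
(b) filing + 16 years → 13 April 2025.
Later of the two: 29 September 2026.
Applicant Delay Offset: −52 days → 8 August 2026.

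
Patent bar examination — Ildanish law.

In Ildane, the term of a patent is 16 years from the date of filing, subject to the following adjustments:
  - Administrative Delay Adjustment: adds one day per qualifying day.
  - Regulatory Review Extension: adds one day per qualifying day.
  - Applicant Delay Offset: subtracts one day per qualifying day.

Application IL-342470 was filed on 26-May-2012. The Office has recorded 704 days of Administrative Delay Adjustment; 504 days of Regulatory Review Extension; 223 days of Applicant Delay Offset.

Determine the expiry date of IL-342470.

Base term: filing date + 16 years → 26 May 2028.
Administrative Delay Adjustment: +704 days → 30 April 2030.
Regulatory Review Extension: +504 days → 16 September 2031.
Applicant Delay Offset: −223 days → 5 February 2031.

2031-02-05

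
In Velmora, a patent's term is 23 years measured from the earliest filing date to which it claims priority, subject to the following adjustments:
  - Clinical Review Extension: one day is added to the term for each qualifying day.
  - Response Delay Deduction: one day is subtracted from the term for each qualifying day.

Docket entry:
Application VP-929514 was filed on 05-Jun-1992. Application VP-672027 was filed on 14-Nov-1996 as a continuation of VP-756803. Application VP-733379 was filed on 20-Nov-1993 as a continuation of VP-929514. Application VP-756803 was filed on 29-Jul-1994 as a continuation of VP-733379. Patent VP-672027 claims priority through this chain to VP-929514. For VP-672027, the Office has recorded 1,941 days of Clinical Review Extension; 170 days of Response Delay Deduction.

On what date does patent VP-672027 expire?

2020-04-10

Earliest priority filing: 5 June 1992.
Base term: 5 June 1992 + 23 years → 5 June 2015.
Clinical Review Extension: +1941 days → 27 September 2020.
Response Delay Deduction: −170 days → 10 April 2020.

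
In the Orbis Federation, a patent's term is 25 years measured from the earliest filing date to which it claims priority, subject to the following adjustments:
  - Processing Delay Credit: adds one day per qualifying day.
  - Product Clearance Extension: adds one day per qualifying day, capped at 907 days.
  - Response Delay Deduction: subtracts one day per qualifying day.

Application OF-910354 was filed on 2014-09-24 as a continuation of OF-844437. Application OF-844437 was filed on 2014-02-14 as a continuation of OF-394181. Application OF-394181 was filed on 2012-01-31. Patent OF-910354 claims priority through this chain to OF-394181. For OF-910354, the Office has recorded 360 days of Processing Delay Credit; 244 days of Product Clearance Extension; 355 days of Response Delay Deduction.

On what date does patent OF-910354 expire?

Earliest priority filing: 31 January 2012.
Base term: 31 January 2012 + 25 years → 31 January 2037.
Processing Delay Credit: +360 days → 26 January 2038.
Product Clearance Extension: 244 days (within the 907-day cap) → +244 days → 27 September 2038.
Response Delay Deduction: −355 days → 7 October 2037.

2037-10-07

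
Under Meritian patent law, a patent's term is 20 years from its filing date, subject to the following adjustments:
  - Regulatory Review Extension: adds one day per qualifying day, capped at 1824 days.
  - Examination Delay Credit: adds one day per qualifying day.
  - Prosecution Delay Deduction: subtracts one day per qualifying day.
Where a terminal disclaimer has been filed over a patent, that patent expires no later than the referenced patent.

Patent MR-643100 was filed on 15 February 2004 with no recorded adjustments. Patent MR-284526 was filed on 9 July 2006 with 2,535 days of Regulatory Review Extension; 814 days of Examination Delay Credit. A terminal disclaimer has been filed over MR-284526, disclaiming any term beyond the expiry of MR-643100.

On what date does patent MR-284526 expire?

February 15, 2024

Natural term of MR-284526:
  Base: filing + 20 years → 9 July 2026.
  Regulatory Review Extension: 2535 days claimed exceeds the 1824-day cap, so +1824 days → 7 July 2031.
  Examination Delay Credit: +814 days → 28 September 2033.
Expiry of referenced patent MR-643100:
  Base: filing + 20 years → 15 February 2024.
Terminal disclaimer: MR-284526 expires on the earlier of 28 September 2033 and 15 February 2024.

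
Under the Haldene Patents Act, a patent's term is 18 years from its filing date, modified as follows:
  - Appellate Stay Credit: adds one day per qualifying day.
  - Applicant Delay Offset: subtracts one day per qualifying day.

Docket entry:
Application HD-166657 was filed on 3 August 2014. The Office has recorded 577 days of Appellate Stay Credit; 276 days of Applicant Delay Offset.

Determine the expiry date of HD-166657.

Base term: filing date + 18 years → 3 August 2032.
Appellate Stay Credit: +577 days → 3 March 2034.
Applicant Delay Offset: −276 days → 31 May 2033.

May 31, 2033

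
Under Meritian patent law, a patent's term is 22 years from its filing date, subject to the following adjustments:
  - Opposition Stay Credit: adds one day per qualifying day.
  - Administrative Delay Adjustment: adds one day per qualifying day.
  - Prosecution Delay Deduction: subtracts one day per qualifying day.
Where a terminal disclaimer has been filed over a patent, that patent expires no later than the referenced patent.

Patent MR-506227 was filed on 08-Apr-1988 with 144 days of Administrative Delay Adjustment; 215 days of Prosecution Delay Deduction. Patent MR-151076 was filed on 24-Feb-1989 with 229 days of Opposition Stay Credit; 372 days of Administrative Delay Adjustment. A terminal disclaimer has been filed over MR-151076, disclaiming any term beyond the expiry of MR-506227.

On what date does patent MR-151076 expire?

January 27, 2010

Natural term of MR-151076:
  Base: filing + 22 years → 24 February 2011.
  Opposition Stay Credit: +229 days → 11 October 2011.
  Administrative Delay Adjustment: +372 days → 17 October 2012.
Expiry of referenced patent MR-506227:
  Base: filing + 22 years → 8 April 2010.
  Administrative Delay Adjustment: +144 days → 30 August 2010.
  Prosecution Delay Deduction: −215 days → 27 January 2010.
Terminal disclaimer: MR-151076 expires on the earlier of 17 October 2012 and 27 January 2010.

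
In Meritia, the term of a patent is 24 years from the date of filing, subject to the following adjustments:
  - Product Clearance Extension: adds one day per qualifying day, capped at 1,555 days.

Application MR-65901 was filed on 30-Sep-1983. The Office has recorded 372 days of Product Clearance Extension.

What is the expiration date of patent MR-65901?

Base term: filing date + 24 years → 30 September 2007.
Product Clearance Extension: 372 days (within the 1555-day cap) → +372 days → 6 October 2008.

2008-10-06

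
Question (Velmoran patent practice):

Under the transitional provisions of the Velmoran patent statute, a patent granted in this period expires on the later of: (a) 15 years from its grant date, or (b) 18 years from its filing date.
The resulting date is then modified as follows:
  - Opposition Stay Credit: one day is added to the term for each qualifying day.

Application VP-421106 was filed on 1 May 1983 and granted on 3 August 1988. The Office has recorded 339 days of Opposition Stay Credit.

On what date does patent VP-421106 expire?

(a) grant + 15 years → 3 August 2003.
(b) filing + 18 years → 1 May 2001.
Later of the two: 3 August 2003.
Opposition Stay Credit: +339 days → 7 July 2004.

July 7, 2004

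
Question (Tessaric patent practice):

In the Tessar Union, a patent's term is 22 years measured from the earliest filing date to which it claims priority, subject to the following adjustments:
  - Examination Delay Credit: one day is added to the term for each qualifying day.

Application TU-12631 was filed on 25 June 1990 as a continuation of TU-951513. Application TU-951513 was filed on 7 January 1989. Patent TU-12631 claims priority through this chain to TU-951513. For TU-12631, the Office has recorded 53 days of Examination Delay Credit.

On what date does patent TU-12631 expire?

March 1, 2011

Earliest priority filing: 7 January 1989.
Base term: 7 January 1989 + 22 years → 7 January 2011.
Examination Delay Credit: +53 days → 1 March 2011.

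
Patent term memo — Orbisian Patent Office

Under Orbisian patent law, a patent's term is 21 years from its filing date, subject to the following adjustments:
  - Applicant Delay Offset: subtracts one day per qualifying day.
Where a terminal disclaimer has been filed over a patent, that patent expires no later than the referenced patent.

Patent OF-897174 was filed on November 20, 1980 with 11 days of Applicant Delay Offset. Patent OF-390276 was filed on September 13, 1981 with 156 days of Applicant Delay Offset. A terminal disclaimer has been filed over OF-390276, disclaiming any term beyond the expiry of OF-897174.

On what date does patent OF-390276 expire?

Natural term of OF-390276:
  Base: filing + 21 years → 13 September 2002.
  Applicant Delay Offset: −156 days → 10 April 2002.
Expiry of referenced patent OF-897174:
  Base: filing + 21 years → 20 November 2001.
  Applicant Delay Offset: −11 days → 9 November 2001.
Terminal disclaimer: OF-390276 expires on the earlier of 10 April 2002 and 9 November 2001.

November 9, 2001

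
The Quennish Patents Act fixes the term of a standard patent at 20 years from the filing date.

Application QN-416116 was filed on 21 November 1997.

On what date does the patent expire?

Filing date + 20 years → 21 November 2017.

2017-11-21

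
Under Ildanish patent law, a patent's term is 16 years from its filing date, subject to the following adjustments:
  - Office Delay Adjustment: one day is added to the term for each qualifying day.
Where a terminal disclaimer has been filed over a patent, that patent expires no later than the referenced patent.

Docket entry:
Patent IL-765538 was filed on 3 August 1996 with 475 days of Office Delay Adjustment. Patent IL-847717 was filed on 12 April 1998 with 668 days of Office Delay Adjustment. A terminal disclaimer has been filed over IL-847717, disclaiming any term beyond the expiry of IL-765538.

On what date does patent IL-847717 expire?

2013-11-21

Natural term of IL-847717:
  Base: filing + 16 years → 12 April 2014.
  Office Delay Adjustment: +668 days → 9 February 2016.
Expiry of referenced patent IL-765538:
  Base: filing + 16 years → 3 August 2012.
  Office Delay Adjustment: +475 days → 21 November 2013.
Terminal disclaimer: IL-847717 expires on the earlier of 9 February 2016 and 21 November 2013.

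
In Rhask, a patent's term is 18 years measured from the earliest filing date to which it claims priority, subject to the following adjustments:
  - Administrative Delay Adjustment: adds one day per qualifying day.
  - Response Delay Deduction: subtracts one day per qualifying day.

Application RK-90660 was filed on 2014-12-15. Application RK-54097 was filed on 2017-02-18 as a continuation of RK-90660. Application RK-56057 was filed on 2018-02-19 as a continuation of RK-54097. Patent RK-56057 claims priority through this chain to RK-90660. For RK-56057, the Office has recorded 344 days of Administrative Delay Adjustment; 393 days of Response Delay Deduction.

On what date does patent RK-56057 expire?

2032-10-27

Earliest priority filing: 15 December 2014.
Base term: 15 December 2014 + 18 years → 15 December 2032.
Administrative Delay Adjustment: +344 days → 24 November 2033.
Response Delay Deduction: −393 days → 27 October 2032.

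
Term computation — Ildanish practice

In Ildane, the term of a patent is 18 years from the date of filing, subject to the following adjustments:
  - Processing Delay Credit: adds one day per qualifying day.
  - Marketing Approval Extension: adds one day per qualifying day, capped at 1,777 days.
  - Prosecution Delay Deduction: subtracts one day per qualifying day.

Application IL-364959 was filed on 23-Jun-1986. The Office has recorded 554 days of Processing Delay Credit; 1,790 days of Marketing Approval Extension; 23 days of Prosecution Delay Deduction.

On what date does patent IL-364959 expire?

October 18, 2010

Base term: filing date + 18 years → 23 June 2004.
Processing Delay Credit: +554 days → 29 December 2005.
Marketing Approval Extension: 1790 days claimed exceeds the 1777-day cap, so +1777 days → 10 November 2010.
Prosecution Delay Deduction: −23 days → 18 October 2010.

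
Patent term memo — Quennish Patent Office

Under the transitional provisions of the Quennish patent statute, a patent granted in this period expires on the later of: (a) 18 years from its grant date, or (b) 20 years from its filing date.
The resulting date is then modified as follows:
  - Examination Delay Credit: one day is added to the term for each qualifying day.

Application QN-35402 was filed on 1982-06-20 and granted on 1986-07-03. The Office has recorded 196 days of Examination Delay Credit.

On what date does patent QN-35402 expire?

2005-01-15

(a) grant + 18 years → 3 July 2004.
(b) filing + 20 years → 20 June 2002.
Later of the two: 3 July 2004.
Examination Delay Credit: +196 days → 15 January 2005.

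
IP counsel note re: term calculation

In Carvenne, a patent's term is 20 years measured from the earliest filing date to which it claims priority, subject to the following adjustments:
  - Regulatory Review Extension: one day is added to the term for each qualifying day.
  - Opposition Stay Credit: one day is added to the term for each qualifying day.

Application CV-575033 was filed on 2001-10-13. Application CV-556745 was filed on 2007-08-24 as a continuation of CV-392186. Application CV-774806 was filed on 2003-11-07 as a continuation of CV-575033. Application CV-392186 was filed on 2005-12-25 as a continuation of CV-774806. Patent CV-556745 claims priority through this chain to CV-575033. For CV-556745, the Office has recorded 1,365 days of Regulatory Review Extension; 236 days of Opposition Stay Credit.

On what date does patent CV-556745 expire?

March 2, 2026

Earliest priority filing: 13 October 2001.
Base term: 13 October 2001 + 20 years → 13 October 2021.
Regulatory Review Extension: +1365 days → 9 July 2025.
Opposition Stay Credit: +236 days → 2 March 2026.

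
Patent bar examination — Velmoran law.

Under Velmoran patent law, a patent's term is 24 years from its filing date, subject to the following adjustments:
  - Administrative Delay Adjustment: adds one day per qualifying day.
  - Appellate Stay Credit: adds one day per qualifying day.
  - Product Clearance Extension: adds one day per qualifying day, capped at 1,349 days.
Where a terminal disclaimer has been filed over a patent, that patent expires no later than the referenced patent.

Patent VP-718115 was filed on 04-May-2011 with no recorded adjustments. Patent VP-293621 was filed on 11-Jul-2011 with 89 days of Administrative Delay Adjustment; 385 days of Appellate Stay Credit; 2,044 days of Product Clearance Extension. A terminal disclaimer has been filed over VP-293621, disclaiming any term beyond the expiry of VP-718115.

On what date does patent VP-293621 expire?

2035-05-04

Natural term of VP-293621:
  Base: filing + 24 years → 11 July 2035.
  Administrative Delay Adjustment: +89 days → 8 October 2035.
  Appellate Stay Credit: +385 days → 27 October 2036.
  Product Clearance Extension: 2044 days claimed exceeds the 1349-day cap, so +1349 days → 7 July 2040.
Expiry of referenced patent VP-718115:
  Base: filing + 24 years → 4 May 2035.
Terminal disclaimer: VP-293621 expires on the earlier of 7 July 2040 and 4 May 2035.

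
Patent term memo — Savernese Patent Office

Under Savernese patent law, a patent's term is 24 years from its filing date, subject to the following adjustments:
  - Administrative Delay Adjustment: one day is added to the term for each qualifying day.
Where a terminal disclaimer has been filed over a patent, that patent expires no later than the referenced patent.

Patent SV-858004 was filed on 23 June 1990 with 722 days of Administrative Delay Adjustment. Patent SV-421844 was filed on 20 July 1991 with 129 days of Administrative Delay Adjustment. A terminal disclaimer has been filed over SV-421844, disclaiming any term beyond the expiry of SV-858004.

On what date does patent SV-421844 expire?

November 26, 2015

Natural term of SV-421844:
  Base: filing + 24 years → 20 July 2015.
  Administrative Delay Adjustment: +129 days → 26 November 2015.
Expiry of referenced patent SV-858004:
  Base: filing + 24 years → 23 June 2014.
  Administrative Delay Adjustment: +722 days → 14 June 2016.
Terminal disclaimer: SV-421844 expires on the earlier of 26 November 2015 and 14 June 2016.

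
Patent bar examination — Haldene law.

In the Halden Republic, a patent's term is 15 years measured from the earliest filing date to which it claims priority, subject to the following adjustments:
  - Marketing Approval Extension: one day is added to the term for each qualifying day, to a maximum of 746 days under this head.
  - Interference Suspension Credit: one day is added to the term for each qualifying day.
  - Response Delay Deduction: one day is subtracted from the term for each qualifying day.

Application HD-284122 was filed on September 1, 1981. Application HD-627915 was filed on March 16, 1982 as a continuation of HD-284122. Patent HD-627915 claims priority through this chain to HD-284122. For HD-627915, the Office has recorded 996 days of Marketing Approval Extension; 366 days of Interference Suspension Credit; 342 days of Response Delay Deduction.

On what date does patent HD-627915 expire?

October 11, 1998

Earliest priority filing: 1 September 1981.
Base term: 1 September 1981 + 15 years → 1 September 1996.
Marketing Approval Extension: 996 days claimed exceeds the 746-day cap, so +746 days → 17 September 1998.
Interference Suspension Credit: +366 days → 18 September 1999.
Response Delay Deduction: −342 days → 11 October 1998.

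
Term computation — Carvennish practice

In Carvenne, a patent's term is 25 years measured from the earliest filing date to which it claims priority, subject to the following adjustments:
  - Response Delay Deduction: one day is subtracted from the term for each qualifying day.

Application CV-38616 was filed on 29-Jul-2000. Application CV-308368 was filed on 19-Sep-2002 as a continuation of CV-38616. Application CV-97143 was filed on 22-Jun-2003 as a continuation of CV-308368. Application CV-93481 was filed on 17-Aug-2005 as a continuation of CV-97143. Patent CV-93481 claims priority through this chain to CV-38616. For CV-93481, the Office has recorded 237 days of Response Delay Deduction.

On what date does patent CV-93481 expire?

December 4, 2024

Earliest priority filing: 29 July 2000.
Base term: 29 July 2000 + 25 years → 29 July 2025.
Response Delay Deduction: −237 days → 4 December 2024.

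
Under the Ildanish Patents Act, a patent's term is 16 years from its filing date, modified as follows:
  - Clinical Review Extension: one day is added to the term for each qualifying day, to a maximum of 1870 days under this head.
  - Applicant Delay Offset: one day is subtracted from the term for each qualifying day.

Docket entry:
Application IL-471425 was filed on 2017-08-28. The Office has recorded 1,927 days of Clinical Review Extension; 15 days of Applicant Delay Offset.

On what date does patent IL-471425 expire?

Base term: filing date + 16 years → 28 August 2033.
Clinical Review Extension: 1927 days claimed exceeds the 1870-day cap, so +1870 days → 11 October 2038.
Applicant Delay Offset: −15 days → 26 September 2038.

2038-09-26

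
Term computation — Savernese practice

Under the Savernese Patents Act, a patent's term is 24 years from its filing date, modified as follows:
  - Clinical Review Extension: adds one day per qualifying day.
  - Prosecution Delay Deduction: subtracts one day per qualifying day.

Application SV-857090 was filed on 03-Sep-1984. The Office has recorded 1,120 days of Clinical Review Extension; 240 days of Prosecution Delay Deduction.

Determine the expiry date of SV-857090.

Base term: filing date + 24 years → 3 September 2008.
Clinical Review Extension: +1120 days → 28 September 2011.
Prosecution Delay Deduction: −240 days → 31 January 2011.

January 31, 2011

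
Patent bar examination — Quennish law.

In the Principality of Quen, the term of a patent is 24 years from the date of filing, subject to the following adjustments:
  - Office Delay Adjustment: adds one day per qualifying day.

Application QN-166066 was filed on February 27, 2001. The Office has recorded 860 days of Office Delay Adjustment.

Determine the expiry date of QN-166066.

Base term: filing date + 24 years → 27 February 2025.
Office Delay Adjustment: +860 days → 7 July 2027.

2027-07-07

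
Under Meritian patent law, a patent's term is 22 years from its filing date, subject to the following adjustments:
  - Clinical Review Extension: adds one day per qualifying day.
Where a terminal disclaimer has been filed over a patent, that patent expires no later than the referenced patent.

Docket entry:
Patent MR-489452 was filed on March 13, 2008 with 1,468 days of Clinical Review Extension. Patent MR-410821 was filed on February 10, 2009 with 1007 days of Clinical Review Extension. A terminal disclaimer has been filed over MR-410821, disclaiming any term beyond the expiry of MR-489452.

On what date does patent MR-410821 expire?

November 13, 2033

Natural term of MR-410821:
  Base: filing + 22 years → 10 February 2031.
  Clinical Review Extension: +1007 days → 13 November 2033.
Expiry of referenced patent MR-489452:
  Base: filing + 22 years → 13 March 2030.
  Clinical Review Extension: +1468 days → 20 March 2034.
Terminal disclaimer: MR-410821 expires on the earlier of 13 November 2033 and 20 March 2034.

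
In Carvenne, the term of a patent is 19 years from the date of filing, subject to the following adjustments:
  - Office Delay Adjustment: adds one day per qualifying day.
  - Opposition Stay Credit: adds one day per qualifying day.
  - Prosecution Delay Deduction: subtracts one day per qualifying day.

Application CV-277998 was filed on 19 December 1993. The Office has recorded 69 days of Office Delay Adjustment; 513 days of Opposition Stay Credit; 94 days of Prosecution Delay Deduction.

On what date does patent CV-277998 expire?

April 21, 2014

Base term: filing date + 19 years → 19 December 2012.
Office Delay Adjustment: +69 days → 26 February 2013.
Opposition Stay Credit: +513 days → 24 July 2014.
Prosecution Delay Deduction: −94 days → 21 April 2014.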